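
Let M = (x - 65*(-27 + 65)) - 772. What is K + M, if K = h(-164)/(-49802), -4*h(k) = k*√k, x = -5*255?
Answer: -4517 - 41*I*√41/24901 ≈ -4517.0 - 0.010543*I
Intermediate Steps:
x = -1275
h(k) = -k^(3/2)/4 (h(k) = -k*√k/4 = -k^(3/2)/4)
K = -41*I*√41/24901 (K = -(-82)*I*√41/(-49802) = -(-82)*I*√41*(-1/49802) = (82*I*√41)*(-1/49802) = -41*I*√41/24901 ≈ -0.010543*I)
M = -4517 (M = (-1275 - 65*(-27 + 65)) - 772 = (-1275 - 65*38) - 772 = (-1275 - 2470) - 772 = -3745 - 772 = -4517)
K + M = -41*I*√41/24901 - 4517 = -4517 - 41*I*√41/24901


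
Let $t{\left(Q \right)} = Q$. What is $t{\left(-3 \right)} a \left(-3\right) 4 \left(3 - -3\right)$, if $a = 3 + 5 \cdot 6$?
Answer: $7128$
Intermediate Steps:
$a = 33$ ($a = 3 + 30 = 33$)
$t{\left(-3 \right)} a \left(-3\right) 4 \left(3 - -3\right) = \left(-3\right) 33 \left(-3\right) 4 \left(3 - -3\right) = - 99 \left(- 12 \left(3 + 3\right)\right) = - 99 \left(\left(-12\right) 6\right) = \left(-99\right) \left(-72\right) = 7128$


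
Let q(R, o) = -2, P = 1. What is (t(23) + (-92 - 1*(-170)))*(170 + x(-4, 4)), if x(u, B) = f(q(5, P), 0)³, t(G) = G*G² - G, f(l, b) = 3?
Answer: 2407734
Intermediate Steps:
t(G) = G³ - G
x(u, B) = 27 (x(u, B) = 3³ = 27)
(t(23) + (-92 - 1*(-170)))*(170 + x(-4, 4)) = ((23³ - 1*23) + (-92 - 1*(-170)))*(170 + 27) = ((12167 - 23) + (-92 + 170))*197 = (12144 + 78)*197 = 12222*197 = 2407734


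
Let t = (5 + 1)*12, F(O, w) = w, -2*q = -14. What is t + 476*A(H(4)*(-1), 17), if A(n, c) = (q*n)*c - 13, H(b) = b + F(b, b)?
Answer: -459268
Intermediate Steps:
q = 7 (q = -½*(-14) = 7)
H(b) = 2*b (H(b) = b + b = 2*b)
t = 72 (t = 6*12 = 72)
A(n, c) = -13 + 7*c*n (A(n, c) = (7*n)*c - 13 = 7*c*n - 13 = -13 + 7*c*n)
t + 476*A(H(4)*(-1), 17) = 72 + 476*(-13 + 7*17*((2*4)*(-1))) = 72 + 476*(-13 + 7*17*(8*(-1))) = 72 + 476*(-13 + 7*17*(-8)) = 72 + 476*(-13 - 952) = 72 + 476*(-965) = 72 - 459340 = -459268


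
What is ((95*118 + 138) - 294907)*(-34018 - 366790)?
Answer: 113652715672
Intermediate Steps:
((95*118 + 138) - 294907)*(-34018 - 366790) = ((11210 + 138) - 294907)*(-400808) = (11348 - 294907)*(-400808) = -283559*(-400808) = 113652715672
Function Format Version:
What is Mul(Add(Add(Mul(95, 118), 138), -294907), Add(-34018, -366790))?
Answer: 113652715672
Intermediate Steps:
Mul(Add(Add(Mul(95, 118), 138), -294907), Add(-34018, -366790)) = Mul(Add(Add(11210, 138), -294907), -400808) = Mul(Add(11348, -294907), -400808) = Mul(-283559, -400808) = 113652715672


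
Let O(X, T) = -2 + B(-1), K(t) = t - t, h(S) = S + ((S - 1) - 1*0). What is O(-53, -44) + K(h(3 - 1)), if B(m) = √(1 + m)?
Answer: -2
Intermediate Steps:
h(S) = -1 + 2*S (h(S) = S + ((-1 + S) + 0) = S + (-1 + S) = -1 + 2*S)
K(t) = 0
O(X, T) = -2 (O(X, T) = -2 + √(1 - 1) = -2 + √0 = -2 + 0 = -2)
O(-53, -44) + K(h(3 - 1)) = -2 + 0 = -2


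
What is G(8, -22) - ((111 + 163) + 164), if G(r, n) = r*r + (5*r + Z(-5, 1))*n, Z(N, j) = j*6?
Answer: -1386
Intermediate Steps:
Z(N, j) = 6*j
G(r, n) = r² + n*(6 + 5*r) (G(r, n) = r*r + (5*r + 6*1)*n = r² + (5*r + 6)*n = r² + (6 + 5*r)*n = r² + n*(6 + 5*r))
G(8, -22) - ((111 + 163) + 164) = (8² + 6*(-22) + 5*(-22)*8) - ((111 + 163) + 164) = (64 - 132 - 880) - (274 + 164) = -948 - 1*438 = -948 - 438 = -1386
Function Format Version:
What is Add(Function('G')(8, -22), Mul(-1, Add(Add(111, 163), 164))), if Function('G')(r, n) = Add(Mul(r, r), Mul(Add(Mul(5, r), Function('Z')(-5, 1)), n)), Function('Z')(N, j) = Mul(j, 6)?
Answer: -1386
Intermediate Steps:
Function('Z')(N, j) = Mul(6, j)
Function('G')(r, n) = Add(Pow(r, 2), Mul(n, Add(6, Mul(5, r)))) (Function('G')(r, n) = Add(Mul(r, r), Mul(Add(Mul(5, r), Mul(6, 1)), n)) = Add(Pow(r, 2), Mul(Add(Mul(5, r), 6), n)) = Add(Pow(r, 2), Mul(Add(6, Mul(5, r)), n)) = Add(Pow(r, 2), Mul(n, Add(6, Mul(5, r)))))
Add(Function('G')(8, -22), Mul(-1, Add(Add(111, 163), 164))) = Add(Add(Pow(8, 2), Mul(6, -22), Mul(5, -22, 8)), Mul(-1, Add(Add(111, 163), 164))) = Add(Add(64, -132, -880), Mul(-1, Add(274, 164))) = Add(-948, Mul(-1, 438)) = Add(-948, -438) = -1386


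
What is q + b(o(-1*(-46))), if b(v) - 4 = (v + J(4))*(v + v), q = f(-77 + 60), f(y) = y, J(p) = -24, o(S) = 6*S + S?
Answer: 191899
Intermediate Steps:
o(S) = 7*S
q = -17 (q = -77 + 60 = -17)
b(v) = 4 + 2*v*(-24 + v) (b(v) = 4 + (v - 24)*(v + v) = 4 + (-24 + v)*(2*v) = 4 + 2*v*(-24 + v))
q + b(o(-1*(-46))) = -17 + (4 - 336*(-1*(-46)) + 2*(7*(-1*(-46)))²) = -17 + (4 - 336*46 + 2*(7*46)²) = -17 + (4 - 48*322 + 2*322²) = -17 + (4 - 15456 + 2*103684) = -17 + (4 - 15456 + 207368) = -17 + 191916 = 191899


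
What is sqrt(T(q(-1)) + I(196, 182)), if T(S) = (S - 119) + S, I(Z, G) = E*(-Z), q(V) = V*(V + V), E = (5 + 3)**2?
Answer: I*sqrt(12659) ≈ 112.51*I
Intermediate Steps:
E = 64 (E = 8**2 = 64)
q(V) = 2*V**2 (q(V) = V*(2*V) = 2*V**2)
I(Z, G) = -64*Z (I(Z, G) = 64*(-Z) = -64*Z)
T(S) = -119 + 2*S (T(S) = (-119 + S) + S = -119 + 2*S)
sqrt(T(q(-1)) + I(196, 182)) = sqrt((-119 + 2*(2*(-1)**2)) - 64*196) = sqrt((-119 + 2*(2*1)) - 12544) = sqrt((-119 + 2*2) - 12544) = sqrt((-119 + 4) - 12544) = sqrt(-115 - 12544) = sqrt(-12659) = I*sqrt(12659)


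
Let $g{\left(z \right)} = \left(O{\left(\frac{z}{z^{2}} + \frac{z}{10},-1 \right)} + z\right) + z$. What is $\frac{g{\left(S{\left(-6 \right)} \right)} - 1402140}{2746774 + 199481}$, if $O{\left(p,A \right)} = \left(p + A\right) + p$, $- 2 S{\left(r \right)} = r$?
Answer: $- \frac{21032006}{44193825} \approx -0.4759$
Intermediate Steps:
$S{\left(r \right)} = - \frac{r}{2}$
$O{\left(p,A \right)} = A + 2 p$ ($O{\left(p,A \right)} = \left(A + p\right) + p = A + 2 p$)
$g{\left(z \right)} = -1 + \frac{2}{z} + \frac{11 z}{5}$ ($g{\left(z \right)} = \left(\left(-1 + 2 \left(\frac{z}{z^{2}} + \frac{z}{10}\right)\right) + z\right) + z = \left(\left(-1 + 2 \left(\frac{z}{z^{2}} + z \frac{1}{10}\right)\right) + z\right) + z = \left(\left(-1 + 2 \left(\frac{1}{z} + \frac{z}{10}\right)\right) + z\right) + z = \left(\left(-1 + \left(\frac{2}{z} + \frac{z}{5}\right)\right) + z\right) + z = \left(\left(-1 + \frac{2}{z} + \frac{z}{5}\right) + z\right) + z = \left(-1 + \frac{2}{z} + \frac{6 z}{5}\right) + z = -1 + \frac{2}{z} + \frac{11 z}{5}$)
$\frac{g{\left(S{\left(-6 \right)} \right)} - 1402140}{2746774 + 199481} = \frac{\left(-1 + \frac{2}{\left(- \frac{1}{2}\right) \left(-6\right)} + \frac{11 \left(\left(- \frac{1}{2}\right) \left(-6\right)\right)}{5}\right) - 1402140}{2746774 + 199481} = \frac{\left(-1 + \frac{2}{3} + \frac{11}{5} \cdot 3\right) - 1402140}{2946255} = \left(\left(-1 + 2 \cdot \frac{1}{3} + \frac{33}{5}\right) - 1402140\right) \frac{1}{2946255} = \left(\left(-1 + \frac{2}{3} + \frac{33}{5}\right) - 1402140\right) \frac{1}{2946255} = \left(\frac{94}{15} - 1402140\right) \frac{1}{2946255} = \left(- \frac{21032006}{15}\right) \frac{1}{2946255} = - \frac{21032006}{44193825}$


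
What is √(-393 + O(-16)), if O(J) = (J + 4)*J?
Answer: I*√201 ≈ 14.177*I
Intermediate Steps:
O(J) = J*(4 + J) (O(J) = (4 + J)*J = J*(4 + J))
√(-393 + O(-16)) = √(-393 - 16*(4 - 16)) = √(-393 - 16*(-12)) = √(-393 + 192) = √(-201) = I*√201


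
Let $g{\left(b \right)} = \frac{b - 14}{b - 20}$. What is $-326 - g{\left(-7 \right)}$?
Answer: $- \frac{2941}{9} \approx -326.78$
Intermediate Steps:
$g{\left(b \right)} = \frac{-14 + b}{-20 + b}$
$-326 - g{\left(-7 \right)} = -326 - \frac{-14 - 7}{-20 - 7} = -326 - \frac{1}{-27} \left(-21\right) = -326 - \left(- \frac{1}{27}\right) \left(-21\right) = -326 - \frac{7}{9} = - \frac{2941}{9}$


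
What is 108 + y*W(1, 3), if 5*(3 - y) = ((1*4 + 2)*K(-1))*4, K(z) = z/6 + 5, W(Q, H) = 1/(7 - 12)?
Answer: 2801/25 ≈ 112.04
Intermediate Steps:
W(Q, H) = -⅕ (W(Q, H) = 1/(-5) = -⅕)
K(z) = 5 + z/6 (K(z) = z*(⅙) + 5 = z/6 + 5 = 5 + z/6)
y = -101/5 (y = 3 - (1*4 + 2)*(5 + (⅙)*(-1))*4/5 = 3 - (4 + 2)*(5 - ⅙)*4/5 = 3 - 6*(29/6)*4/5 = 3 - 29*4/5 = 3 - ⅕*116 = 3 - 116/5 = -101/5 ≈ -20.200)
108 + y*W(1, 3) = 108 - 101/5*(-⅕) = 108 + 101/25 = 2801/25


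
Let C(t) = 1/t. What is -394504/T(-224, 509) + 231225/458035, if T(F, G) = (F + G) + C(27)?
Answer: -121925744067/88125934 ≈ -1383.5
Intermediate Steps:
T(F, G) = 1/27 + F + G (T(F, G) = (F + G) + 1/27 = 1/27 + F + G)
-394504/T(-224, 509) + 231225/458035 = -394504/(1/27 - 224 + 509) + 231225/458035 = -394504/7696/27 + 231225*(1/458035) = -394504*27/7696 + 46245/91607 = -1331451/962 + 46245/91607 = -121925744067/88125934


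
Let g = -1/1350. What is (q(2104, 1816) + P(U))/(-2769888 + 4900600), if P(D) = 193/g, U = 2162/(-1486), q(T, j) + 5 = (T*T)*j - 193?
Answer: 2009709277/532678 ≈ 3772.8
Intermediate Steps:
q(T, j) = -198 + j*T² (q(T, j) = -5 + ((T*T)*j - 193) = -5 + (T²*j - 193) = -5 + (j*T² - 193) = -5 + (-193 + j*T²) = -198 + j*T²)
g = -1/1350 (g = -1*1/1350 = -1/1350 ≈ -0.00074074)
U = -1081/743 (U = 2162*(-1/1486) = -1081/743 ≈ -1.4549)
P(D) = -260550 (P(D) = 193/(-1/1350) = 193*(-1350) = -260550)
(q(2104, 1816) + P(U))/(-2769888 + 4900600) = ((-198 + 1816*2104²) - 260550)/(-2769888 + 4900600) = ((-198 + 1816*4426816) - 260550)/2130712 = ((-198 + 8039097856) - 260550)*(1/2130712) = (8039097658 - 260550)*(1/2130712) = 8038837108*(1/2130712) = 2009709277/532678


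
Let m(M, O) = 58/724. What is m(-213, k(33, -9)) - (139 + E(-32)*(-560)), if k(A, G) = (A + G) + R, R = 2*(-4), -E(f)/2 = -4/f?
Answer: -100969/362 ≈ -278.92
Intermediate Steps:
E(f) = 8/f (E(f) = -(-8)/f = 8/f)
R = -8
k(A, G) = -8 + A + G (k(A, G) = (A + G) - 8 = -8 + A + G)
m(M, O) = 29/362 (m(M, O) = 58*(1/724) = 29/362)
m(-213, k(33, -9)) - (139 + E(-32)*(-560)) = 29/362 - (139 + (8/(-32))*(-560)) = 29/362 - (139 + (8*(-1/32))*(-560)) = 29/362 - (139 - ¼*(-560)) = 29/362 - (139 + 140) = 29/362 - 1*279 = 29/362 - 279 = -100969/362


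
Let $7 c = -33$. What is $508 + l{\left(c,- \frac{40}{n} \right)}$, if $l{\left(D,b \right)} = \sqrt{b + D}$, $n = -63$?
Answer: $508 + \frac{i \sqrt{1799}}{21} \approx 508.0 + 2.0197 i$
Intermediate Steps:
$c = - \frac{33}{7}$ ($c = \frac{1}{7} \left(-33\right) = - \frac{33}{7} \approx -4.7143$)
$l{\left(D,b \right)} = \sqrt{D + b}$
$508 + l{\left(c,- \frac{40}{n} \right)} = 508 + \sqrt{- \frac{33}{7} - \frac{40}{-63}} = 508 + \sqrt{- \frac{33}{7} - - \frac{40}{63}} = 508 + \sqrt{- \frac{33}{7} + \frac{40}{63}} = 508 + \sqrt{- \frac{257}{63}} = 508 + \frac{i \sqrt{1799}}{21}$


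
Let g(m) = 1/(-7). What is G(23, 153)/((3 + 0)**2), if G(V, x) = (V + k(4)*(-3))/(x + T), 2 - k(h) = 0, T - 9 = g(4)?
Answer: 119/10197 ≈ 0.011670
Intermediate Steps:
g(m) = -1/7
T = 62/7 (T = 9 - 1/7 = 62/7 ≈ 8.8571)
k(h) = 2 (k(h) = 2 - 1*0 = 2 + 0 = 2)
G(V, x) = (-6 + V)/(62/7 + x) (G(V, x) = (V + 2*(-3))/(x + 62/7) = (V - 6)/(62/7 + x) = (-6 + V)/(62/7 + x))
G(23, 153)/((3 + 0)**2) = (7*(-6 + 23)/(62 + 7*153))/((3 + 0)**2) = (7*17/(62 + 1071))/(3**2) = (7*17/1133)/9 = (7*(1/1133)*17)/9 = (1/9)*(119/1133) = 119/10197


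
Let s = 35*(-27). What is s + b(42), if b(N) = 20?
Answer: -925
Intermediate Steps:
s = -945
s + b(42) = -945 + 20 = -925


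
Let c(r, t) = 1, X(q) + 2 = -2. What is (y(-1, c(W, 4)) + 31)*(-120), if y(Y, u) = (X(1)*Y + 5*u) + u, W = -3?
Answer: -4920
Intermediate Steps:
X(q) = -4 (X(q) = -2 - 2 = -4)
y(Y, u) = -4*Y + 6*u (y(Y, u) = (-4*Y + 5*u) + u = -4*Y + 6*u)
(y(-1, c(W, 4)) + 31)*(-120) = ((-4*(-1) + 6*1) + 31)*(-120) = ((4 + 6) + 31)*(-120) = (10 + 31)*(-120) = 41*(-120) = -4920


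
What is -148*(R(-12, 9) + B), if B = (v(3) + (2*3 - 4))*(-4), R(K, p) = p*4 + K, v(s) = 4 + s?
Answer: 1776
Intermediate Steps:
R(K, p) = K + 4*p (R(K, p) = 4*p + K = K + 4*p)
B = -36 (B = ((4 + 3) + (2*3 - 4))*(-4) = (7 + (6 - 4))*(-4) = (7 + 2)*(-4) = 9*(-4) = -36)
-148*(R(-12, 9) + B) = -148*((-12 + 4*9) - 36) = -148*((-12 + 36) - 36) = -148*(24 - 36) = -148*(-12) = 1776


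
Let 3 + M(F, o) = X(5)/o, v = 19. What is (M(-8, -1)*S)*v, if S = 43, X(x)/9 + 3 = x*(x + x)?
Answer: -348042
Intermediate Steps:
X(x) = -27 + 18*x**2 (X(x) = -27 + 9*(x*(x + x)) = -27 + 9*(x*(2*x)) = -27 + 9*(2*x**2) = -27 + 18*x**2)
M(F, o) = -3 + 423/o (M(F, o) = -3 + (-27 + 18*5**2)/o = -3 + (-27 + 18*25)/o = -3 + (-27 + 450)/o = -3 + 423/o)
(M(-8, -1)*S)*v = ((-3 + 423/(-1))*43)*19 = ((-3 + 423*(-1))*43)*19 = ((-3 - 423)*43)*19 = -426*43*19 = -18318*19 = -348042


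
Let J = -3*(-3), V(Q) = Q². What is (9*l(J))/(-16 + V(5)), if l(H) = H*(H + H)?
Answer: 162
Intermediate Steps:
J = 9
l(H) = 2*H² (l(H) = H*(2*H) = 2*H²)
(9*l(J))/(-16 + V(5)) = (9*(2*9²))/(-16 + 5²) = (9*(2*81))/(-16 + 25) = (9*162)/9 = 1458*(⅑) = 162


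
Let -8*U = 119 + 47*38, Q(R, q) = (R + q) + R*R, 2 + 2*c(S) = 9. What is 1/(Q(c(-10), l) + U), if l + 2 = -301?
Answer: -8/4203 ≈ -0.0019034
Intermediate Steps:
l = -303 (l = -2 - 301 = -303)
c(S) = 7/2 (c(S) = -1 + (1/2)*9 = -1 + 9/2 = 7/2)
Q(R, q) = R + q + R**2 (Q(R, q) = (R + q) + R**2 = R + q + R**2)
U = -1905/8 (U = -(119 + 47*38)/8 = -(119 + 1786)/8 = -1/8*1905 = -1905/8 ≈ -238.13)
1/(Q(c(-10), l) + U) = 1/((7/2 - 303 + (7/2)**2) - 1905/8) = 1/((7/2 - 303 + 49/4) - 1905/8) = 1/(-1149/4 - 1905/8) = 1/(-4203/8) = -8/4203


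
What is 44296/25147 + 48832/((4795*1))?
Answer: 205768232/17225695 ≈ 11.945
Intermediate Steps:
44296/25147 + 48832/((4795*1)) = 44296*(1/25147) + 48832/4795 = 44296/25147 + 48832*(1/4795) = 44296/25147 + 6976/685 = 205768232/17225695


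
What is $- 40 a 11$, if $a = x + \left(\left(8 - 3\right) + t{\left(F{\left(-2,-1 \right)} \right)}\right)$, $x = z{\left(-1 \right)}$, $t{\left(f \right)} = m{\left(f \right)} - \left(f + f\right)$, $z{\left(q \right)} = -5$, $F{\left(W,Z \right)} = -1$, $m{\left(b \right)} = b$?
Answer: $-440$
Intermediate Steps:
$t{\left(f \right)} = - f$ ($t{\left(f \right)} = f - \left(f + f\right) = f - 2 f = - f$)
$x = -5$
$a = 1$ ($a = -5 + \left(\left(8 - 3\right) - -1\right) = -5 + \left(5 + 1\right) = -5 + 6 = 1$)
$- 40 a 11 = \left(-40\right) 1 \cdot 11 = \left(-40\right) 11 = -440$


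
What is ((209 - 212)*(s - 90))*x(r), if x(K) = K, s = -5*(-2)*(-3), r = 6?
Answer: 2160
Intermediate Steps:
s = -30 (s = 10*(-3) = -30)
((209 - 212)*(s - 90))*x(r) = ((209 - 212)*(-30 - 90))*6 = -3*(-120)*6 = 360*6 = 2160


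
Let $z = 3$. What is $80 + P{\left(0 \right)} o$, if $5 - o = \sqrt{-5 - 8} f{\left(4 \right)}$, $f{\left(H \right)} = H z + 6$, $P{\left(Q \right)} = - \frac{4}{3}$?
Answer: $\frac{220}{3} + 24 i \sqrt{13} \approx 73.333 + 86.533 i$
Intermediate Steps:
$P{\left(Q \right)} = - \frac{4}{3}$ ($P{\left(Q \right)} = \left(-4\right) \frac{1}{3} = - \frac{4}{3}$)
$f{\left(H \right)} = 6 + 3 H$ ($f{\left(H \right)} = H 3 + 6 = 3 H + 6 = 6 + 3 H$)
$o = 5 - 18 i \sqrt{13}$ ($o = 5 - \sqrt{-5 - 8} \left(6 + 3 \cdot 4\right) = 5 - \sqrt{-13} \left(6 + 12\right) = 5 - i \sqrt{13} \cdot 18 = 5 - 18 i \sqrt{13} \approx 5.0 - 64.9 i$)
$80 + P{\left(0 \right)} o = 80 - \frac{4 \left(5 - 18 i \sqrt{13}\right)}{3} = 80 - \left(\frac{20}{3} - 24 i \sqrt{13}\right) = \frac{220}{3} + 24 i \sqrt{13}$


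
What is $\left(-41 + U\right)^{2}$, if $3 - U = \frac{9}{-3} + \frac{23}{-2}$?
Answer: $\frac{2209}{4} \approx 552.25$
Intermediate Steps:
$U = \frac{35}{2}$ ($U = 3 - \left(\frac{9}{-3} + \frac{23}{-2}\right) = 3 - \left(9 \left(- \frac{1}{3}\right) + 23 \left(- \frac{1}{2}\right)\right) = 3 - \left(-3 - \frac{23}{2}\right) = 3 - - \frac{29}{2} = 3 + \frac{29}{2} = \frac{35}{2} \approx 17.5$)
$\left(-41 + U\right)^{2} = \left(-41 + \frac{35}{2}\right)^{2} = \left(- \frac{47}{2}\right)^{2} = \frac{2209}{4}$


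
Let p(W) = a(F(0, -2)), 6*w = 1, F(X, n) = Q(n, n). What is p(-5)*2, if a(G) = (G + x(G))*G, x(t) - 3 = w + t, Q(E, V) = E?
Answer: 10/3 ≈ 3.3333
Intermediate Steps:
F(X, n) = n
w = ⅙ (w = (⅙)*1 = ⅙ ≈ 0.16667)
x(t) = 19/6 + t (x(t) = 3 + (⅙ + t) = 19/6 + t)
a(G) = G*(19/6 + 2*G) (a(G) = (G + (19/6 + G))*G = (19/6 + 2*G)*G = G*(19/6 + 2*G))
p(W) = 5/3 (p(W) = (⅙)*(-2)*(19 + 12*(-2)) = (⅙)*(-2)*(19 - 24) = (⅙)*(-2)*(-5) = 5/3)
p(-5)*2 = (5/3)*2 = 10/3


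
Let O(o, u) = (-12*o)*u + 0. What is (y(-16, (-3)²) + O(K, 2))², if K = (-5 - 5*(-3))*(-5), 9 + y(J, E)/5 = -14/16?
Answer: 84732025/64 ≈ 1.3239e+6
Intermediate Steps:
y(J, E) = -395/8 (y(J, E) = -45 + 5*(-14/16) = -45 + 5*(-14*1/16) = -45 + 5*(-7/8) = -45 - 35/8 = -395/8)
K = -50 (K = (-5 + 15)*(-5) = 10*(-5) = -50)
O(o, u) = -12*o*u (O(o, u) = -12*o*u + 0 = -12*o*u)
(y(-16, (-3)²) + O(K, 2))² = (-395/8 - 12*(-50)*2)² = (-395/8 + 1200)² = (9205/8)² = 84732025/64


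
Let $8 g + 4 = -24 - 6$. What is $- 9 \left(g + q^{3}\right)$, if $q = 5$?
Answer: $- \frac{4347}{4} \approx -1086.8$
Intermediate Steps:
$g = - \frac{17}{4}$ ($g = - \frac{1}{2} + \frac{-24 - 6}{8} = - \frac{1}{2} + \frac{1}{8} \left(-30\right) = - \frac{1}{2} - \frac{15}{4} = - \frac{17}{4} \approx -4.25$)
$- 9 \left(g + q^{3}\right) = - 9 \left(- \frac{17}{4} + 5^{3}\right) = - 9 \left(- \frac{17}{4} + 125\right) = \left(-9\right) \frac{483}{4} = - \frac{4347}{4}$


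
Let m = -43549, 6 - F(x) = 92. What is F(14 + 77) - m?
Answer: 43463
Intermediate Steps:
F(x) = -86 (F(x) = 6 - 1*92 = 6 - 92 = -86)
F(14 + 77) - m = -86 - 1*(-43549) = -86 + 43549 = 43463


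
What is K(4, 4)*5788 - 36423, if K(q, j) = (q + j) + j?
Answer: 33033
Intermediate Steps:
K(q, j) = q + 2*j (K(q, j) = (j + q) + j = q + 2*j)
K(4, 4)*5788 - 36423 = (4 + 2*4)*5788 - 36423 = (4 + 8)*5788 - 36423 = 12*5788 - 36423 = 69456 - 36423 = 33033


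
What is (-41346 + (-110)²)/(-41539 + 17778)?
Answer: 29246/23761 ≈ 1.2308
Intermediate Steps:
(-41346 + (-110)²)/(-41539 + 17778) = (-41346 + 12100)/(-23761) = -29246*(-1/23761) = 29246/23761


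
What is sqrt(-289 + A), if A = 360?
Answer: sqrt(71) ≈ 8.4261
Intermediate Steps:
sqrt(-289 + A) = sqrt(-289 + 360) = sqrt(71)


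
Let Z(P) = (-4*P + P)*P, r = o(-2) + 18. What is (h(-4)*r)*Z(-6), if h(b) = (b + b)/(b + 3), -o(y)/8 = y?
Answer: -29376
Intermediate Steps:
o(y) = -8*y
r = 34 (r = -8*(-2) + 18 = 16 + 18 = 34)
Z(P) = -3*P² (Z(P) = (-3*P)*P = -3*P²)
h(b) = 2*b/(3 + b) (h(b) = (2*b)/(3 + b) = 2*b/(3 + b))
(h(-4)*r)*Z(-6) = ((2*(-4)/(3 - 4))*34)*(-3*(-6)²) = ((2*(-4)/(-1))*34)*(-3*36) = ((2*(-4)*(-1))*34)*(-108) = (8*34)*(-108) = 272*(-108) = -29376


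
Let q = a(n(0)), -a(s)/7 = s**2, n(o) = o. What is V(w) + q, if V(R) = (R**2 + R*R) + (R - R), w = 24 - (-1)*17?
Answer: 3362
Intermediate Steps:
a(s) = -7*s**2
w = 41 (w = 24 - 1*(-17) = 24 + 17 = 41)
V(R) = 2*R**2 (V(R) = (R**2 + R**2) + 0 = 2*R**2 + 0 = 2*R**2)
q = 0 (q = -7*0**2 = -7*0 = 0)
V(w) + q = 2*41**2 + 0 = 2*1681 + 0 = 3362 + 0 = 3362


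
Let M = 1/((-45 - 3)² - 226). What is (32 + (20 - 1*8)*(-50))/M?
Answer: -1180304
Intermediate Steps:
M = 1/2078 (M = 1/((-48)² - 226) = 1/(2304 - 226) = 1/2078 ≈ 0.00048123)
(32 + (20 - 1*8)*(-50))/M = (32 + (20 - 1*8)*(-50))/(1/2078) = (32 + (20 - 8)*(-50))*2078 = (32 + 12*(-50))*2078 = (32 - 600)*2078 = -568*2078 = -1180304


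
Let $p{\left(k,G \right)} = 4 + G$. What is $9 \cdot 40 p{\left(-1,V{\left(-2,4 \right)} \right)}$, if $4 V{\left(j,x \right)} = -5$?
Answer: $990$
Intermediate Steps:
$V{\left(j,x \right)} = - \frac{5}{4}$ ($V{\left(j,x \right)} = \frac{1}{4} \left(-5\right) = - \frac{5}{4}$)
$9 \cdot 40 p{\left(-1,V{\left(-2,4 \right)} \right)} = 9 \cdot 40 \left(4 - \frac{5}{4}\right) = 360 \cdot \frac{11}{4} = 990$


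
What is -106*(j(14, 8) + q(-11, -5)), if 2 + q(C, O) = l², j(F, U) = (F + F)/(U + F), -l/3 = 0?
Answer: 848/11 ≈ 77.091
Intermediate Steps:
l = 0 (l = -3*0 = 0)
j(F, U) = 2*F/(F + U) (j(F, U) = (2*F)/(F + U) = 2*F/(F + U))
q(C, O) = -2 (q(C, O) = -2 + 0² = -2 + 0 = -2)
-106*(j(14, 8) + q(-11, -5)) = -106*(2*14/(14 + 8) - 2) = -106*(2*14/22 - 2) = -106*(2*14*(1/22) - 2) = -106*(14/11 - 2) = -106*(-8/11) = 848/11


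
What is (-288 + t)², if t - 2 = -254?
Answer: 291600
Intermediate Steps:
t = -252 (t = 2 - 254 = -252)
(-288 + t)² = (-288 - 252)² = (-540)² = 291600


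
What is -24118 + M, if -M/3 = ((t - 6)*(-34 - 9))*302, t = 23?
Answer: 638168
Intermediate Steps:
M = 662286 (M = -3*(23 - 6)*(-34 - 9)*302 = -3*17*(-43)*302 = -(-2193)*302 = -3*(-220762) = 662286)
-24118 + M = -24118 + 662286 = 638168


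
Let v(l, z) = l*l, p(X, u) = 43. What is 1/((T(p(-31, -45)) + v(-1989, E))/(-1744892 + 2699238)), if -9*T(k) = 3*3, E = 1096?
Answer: 477173/1978060 ≈ 0.24123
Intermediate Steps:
v(l, z) = l**2
T(k) = -1 (T(k) = -3/3 = -1/9*9 = -1)
1/((T(p(-31, -45)) + v(-1989, E))/(-1744892 + 2699238)) = 1/((-1 + (-1989)**2)/(-1744892 + 2699238)) = 1/((-1 + 3956121)/954346) = 1/(3956120*(1/954346)) = 1/(1978060/477173) = 477173/1978060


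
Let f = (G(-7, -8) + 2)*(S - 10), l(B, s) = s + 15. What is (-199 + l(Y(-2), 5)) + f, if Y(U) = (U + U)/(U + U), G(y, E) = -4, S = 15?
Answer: -189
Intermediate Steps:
Y(U) = 1 (Y(U) = (2*U)/((2*U)) = (2*U)*(1/(2*U)) = 1)
l(B, s) = 15 + s
f = -10 (f = (-4 + 2)*(15 - 10) = -2*5 = -10)
(-199 + l(Y(-2), 5)) + f = (-199 + (15 + 5)) - 10 = (-199 + 20) - 10 = -179 - 10 = -189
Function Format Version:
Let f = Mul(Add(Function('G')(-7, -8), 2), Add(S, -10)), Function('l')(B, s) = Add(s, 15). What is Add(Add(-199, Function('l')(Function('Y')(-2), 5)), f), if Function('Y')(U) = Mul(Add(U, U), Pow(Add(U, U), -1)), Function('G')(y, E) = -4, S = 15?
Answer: -189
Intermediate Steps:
Function('Y')(U) = 1 (Function('Y')(U) = Mul(Mul(2, U), Pow(Mul(2, U), -1)) = Mul(Mul(2, U), Mul(Rational(1, 2), Pow(U, -1))) = 1)
Function('l')(B, s) = Add(15, s)
f = -10 (f = Mul(Add(-4, 2), Add(15, -10)) = Mul(-2, 5) = -10)
Add(Add(-199, Function('l')(Function('Y')(-2), 5)), f) = Add(Add(-199, Add(15, 5)), -10) = Add(Add(-199, 20), -10) = Add(-179, -10) = -189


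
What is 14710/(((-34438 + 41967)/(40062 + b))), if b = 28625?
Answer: 1010385770/7529 ≈ 1.3420e+5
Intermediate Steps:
14710/(((-34438 + 41967)/(40062 + b))) = 14710/(((-34438 + 41967)/(40062 + 28625))) = 14710/((7529/68687)) = 14710/((7529*(1/68687))) = 14710/(7529/68687) = 14710*(68687/7529) = 1010385770/7529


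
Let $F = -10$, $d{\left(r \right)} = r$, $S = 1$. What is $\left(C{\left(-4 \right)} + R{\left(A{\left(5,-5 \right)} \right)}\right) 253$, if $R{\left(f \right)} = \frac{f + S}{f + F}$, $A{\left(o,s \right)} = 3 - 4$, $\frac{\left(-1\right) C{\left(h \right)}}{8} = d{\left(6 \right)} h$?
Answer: $48576$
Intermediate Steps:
$C{\left(h \right)} = - 48 h$ ($C{\left(h \right)} = - 8 \cdot 6 h = - 48 h$)
$A{\left(o,s \right)} = -1$ ($A{\left(o,s \right)} = 3 - 4 = -1$)
$R{\left(f \right)} = \frac{1 + f}{-10 + f}$ ($R{\left(f \right)} = \frac{f + 1}{f - 10} = \frac{1 + f}{-10 + f}$)
$\left(C{\left(-4 \right)} + R{\left(A{\left(5,-5 \right)} \right)}\right) 253 = \left(\left(-48\right) \left(-4\right) + \frac{1 - 1}{-10 - 1}\right) 253 = \left(192 + \frac{1}{-11} \cdot 0\right) 253 = \left(192 - 0\right) 253 = \left(192 + 0\right) 253 = 192 \cdot 253 = 48576$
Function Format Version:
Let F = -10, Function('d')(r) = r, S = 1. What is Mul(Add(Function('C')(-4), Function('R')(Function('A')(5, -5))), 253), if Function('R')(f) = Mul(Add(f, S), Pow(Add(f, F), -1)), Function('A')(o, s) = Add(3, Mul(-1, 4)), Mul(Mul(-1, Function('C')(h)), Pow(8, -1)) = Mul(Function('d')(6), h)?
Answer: 48576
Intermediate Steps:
Function('C')(h) = Mul(-48, h) (Function('C')(h) = Mul(-8, Mul(6, h)) = Mul(-48, h))
Function('A')(o, s) = -1 (Function('A')(o, s) = Add(3, -4) = -1)
Function('R')(f) = Mul(Pow(Add(-10, f), -1), Add(1, f)) (Function('R')(f) = Mul(Add(f, 1), Pow(Add(f, -10), -1)) = Mul(Add(1, f), Pow(Add(-10, f), -1)) = Mul(Pow(Add(-10, f), -1), Add(1, f)))
Mul(Add(Function('C')(-4), Function('R')(Function('A')(5, -5))), 253) = Mul(Add(Mul(-48, -4), Mul(Pow(Add(-10, -1), -1), Add(1, -1))), 253) = Mul(Add(192, Mul(Pow(-11, -1), 0)), 253) = Mul(Add(192, Mul(Rational(-1, 11), 0)), 253) = Mul(Add(192, 0), 253) = Mul(192, 253) = 48576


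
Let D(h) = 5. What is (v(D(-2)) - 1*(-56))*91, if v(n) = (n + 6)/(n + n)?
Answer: 51961/10 ≈ 5196.1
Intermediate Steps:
v(n) = (6 + n)/(2*n) (v(n) = (6 + n)/((2*n)) = (6 + n)*(1/(2*n)) = (6 + n)/(2*n))
(v(D(-2)) - 1*(-56))*91 = ((1/2)*(6 + 5)/5 - 1*(-56))*91 = ((1/2)*(1/5)*11 + 56)*91 = (11/10 + 56)*91 = (571/10)*91 = 51961/10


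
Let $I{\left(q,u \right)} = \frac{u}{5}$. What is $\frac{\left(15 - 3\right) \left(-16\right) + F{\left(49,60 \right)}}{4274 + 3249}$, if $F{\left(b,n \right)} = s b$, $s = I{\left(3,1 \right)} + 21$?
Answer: $\frac{4234}{37615} \approx 0.11256$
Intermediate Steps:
$I{\left(q,u \right)} = \frac{u}{5}$ ($I{\left(q,u \right)} = u \frac{1}{5} = \frac{u}{5}$)
$s = \frac{106}{5}$ ($s = \frac{1}{5} \cdot 1 + 21 = \frac{1}{5} + 21 = \frac{106}{5} \approx 21.2$)
$F{\left(b,n \right)} = \frac{106 b}{5}$
$\frac{\left(15 - 3\right) \left(-16\right) + F{\left(49,60 \right)}}{4274 + 3249} = \frac{\left(15 - 3\right) \left(-16\right) + \frac{106}{5} \cdot 49}{4274 + 3249} = \frac{12 \left(-16\right) + \frac{5194}{5}}{7523} = \left(-192 + \frac{5194}{5}\right) \frac{1}{7523} = \frac{4234}{5} \cdot \frac{1}{7523} = \frac{4234}{37615}$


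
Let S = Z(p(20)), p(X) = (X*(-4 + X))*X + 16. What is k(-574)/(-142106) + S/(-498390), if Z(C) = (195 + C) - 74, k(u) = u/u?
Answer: -77453776/5902017445 ≈ -0.013123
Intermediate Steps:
k(u) = 1
p(X) = 16 + X²*(-4 + X) (p(X) = X²*(-4 + X) + 16 = 16 + X²*(-4 + X))
Z(C) = 121 + C
S = 6537 (S = 121 + (16 + 20³ - 4*20²) = 121 + (16 + 8000 - 4*400) = 121 + (16 + 8000 - 1600) = 121 + 6416 = 6537)
k(-574)/(-142106) + S/(-498390) = 1/(-142106) + 6537/(-498390) = 1*(-1/142106) + 6537*(-1/498390) = -1/142106 - 2179/166130 = -77453776/5902017445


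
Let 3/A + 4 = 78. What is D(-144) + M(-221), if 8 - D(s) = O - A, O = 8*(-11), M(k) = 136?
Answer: 17171/74 ≈ 232.04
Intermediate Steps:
O = -88
A = 3/74 (A = 3/(-4 + 78) = 3/74 ≈ 0.040541)
D(s) = 7107/74 (D(s) = 8 - (-88 - 1*3/74) = 8 - (-88 - 3/74) = 8 - 1*(-6515/74) = 8 + 6515/74 = 7107/74)
D(-144) + M(-221) = 7107/74 + 136 = 17171/74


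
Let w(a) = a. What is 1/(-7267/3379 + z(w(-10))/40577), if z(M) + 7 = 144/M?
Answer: -685548415/1474726848 ≈ -0.46486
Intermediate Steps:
z(M) = -7 + 144/M
1/(-7267/3379 + z(w(-10))/40577) = 1/(-7267/3379 + (-7 + 144/(-10))/40577) = 1/(-7267*1/3379 + (-7 + 144*(-1/10))*(1/40577)) = 1/(-7267/3379 + (-7 - 72/5)*(1/40577)) = 1/(-7267/3379 - 107/5*1/40577) = 1/(-7267/3379 - 107/202885) = 1/(-1474726848/685548415) = -685548415/1474726848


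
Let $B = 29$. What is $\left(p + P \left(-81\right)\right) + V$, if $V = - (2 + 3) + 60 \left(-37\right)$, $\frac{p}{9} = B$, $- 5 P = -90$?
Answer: $-3422$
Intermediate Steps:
$P = 18$ ($P = \left(- \frac{1}{5}\right) \left(-90\right) = 18$)
$p = 261$ ($p = 9 \cdot 29 = 261$)
$V = -2225$ ($V = \left(-1\right) 5 - 2220 = -5 - 2220 = -2225$)
$\left(p + P \left(-81\right)\right) + V = \left(261 + 18 \left(-81\right)\right) - 2225 = \left(261 - 1458\right) - 2225 = -1197 - 2225 = -3422$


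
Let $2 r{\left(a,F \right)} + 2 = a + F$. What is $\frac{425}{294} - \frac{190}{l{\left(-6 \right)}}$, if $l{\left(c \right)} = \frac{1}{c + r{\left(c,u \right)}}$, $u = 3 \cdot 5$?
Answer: $\frac{140075}{294} \approx 476.45$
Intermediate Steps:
$u = 15$
$r{\left(a,F \right)} = -1 + \frac{F}{2} + \frac{a}{2}$ ($r{\left(a,F \right)} = -1 + \frac{a + F}{2} = -1 + \frac{F + a}{2} = -1 + \left(\frac{F}{2} + \frac{a}{2}\right) = -1 + \frac{F}{2} + \frac{a}{2}$)
$l{\left(c \right)} = \frac{1}{\frac{13}{2} + \frac{3 c}{2}}$ ($l{\left(c \right)} = \frac{1}{c + \left(-1 + \frac{1}{2} \cdot 15 + \frac{c}{2}\right)} = \frac{1}{c + \left(-1 + \frac{15}{2} + \frac{c}{2}\right)} = \frac{1}{c + \left(\frac{13}{2} + \frac{c}{2}\right)} = \frac{1}{\frac{13}{2} + \frac{3 c}{2}}$)
$\frac{425}{294} - \frac{190}{l{\left(-6 \right)}} = \frac{425}{294} - \frac{190}{2 \frac{1}{13 + 3 \left(-6\right)}} = 425 \cdot \frac{1}{294} - \frac{190}{2 \frac{1}{13 - 18}} = \frac{425}{294} - \frac{190}{2 \frac{1}{-5}} = \frac{425}{294} - \frac{190}{2 \left(- \frac{1}{5}\right)} = \frac{425}{294} - \frac{190}{- \frac{2}{5}} = \frac{425}{294} - -475 = \frac{425}{294} + 475 = \frac{140075}{294}$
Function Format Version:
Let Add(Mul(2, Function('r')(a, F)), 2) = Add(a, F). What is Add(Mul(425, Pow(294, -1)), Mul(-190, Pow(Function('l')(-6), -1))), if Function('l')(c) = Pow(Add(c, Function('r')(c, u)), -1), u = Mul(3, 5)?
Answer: Rational(140075, 294) ≈ 476.45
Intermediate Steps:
u = 15
Function('r')(a, F) = Add(-1, Mul(Rational(1, 2), F), Mul(Rational(1, 2), a)) (Function('r')(a, F) = Add(-1, Mul(Rational(1, 2), Add(a, F))) = Add(-1, Mul(Rational(1, 2), Add(F, a))) = Add(-1, Add(Mul(Rational(1, 2), F), Mul(Rational(1, 2), a))) = Add(-1, Mul(Rational(1, 2), F), Mul(Rational(1, 2), a)))
Function('l')(c) = Pow(Add(Rational(13, 2), Mul(Rational(3, 2), c)), -1) (Function('l')(c) = Pow(Add(c, Add(-1, Mul(Rational(1, 2), 15), Mul(Rational(1, 2), c))), -1) = Pow(Add(c, Add(-1, Rational(15, 2), Mul(Rational(1, 2), c))), -1) = Pow(Add(c, Add(Rational(13, 2), Mul(Rational(1, 2), c))), -1) = Pow(Add(Rational(13, 2), Mul(Rational(3, 2), c)), -1))
Add(Mul(425, Pow(294, -1)), Mul(-190, Pow(Function('l')(-6), -1))) = Add(Mul(425, Pow(294, -1)), Mul(-190, Pow(Mul(2, Pow(Add(13, Mul(3, -6)), -1)), -1))) = Add(Mul(425, Rational(1, 294)), Mul(-190, Pow(Mul(2, Pow(Add(13, -18), -1)), -1))) = Add(Rational(425, 294), Mul(-190, Pow(Mul(2, Pow(-5, -1)), -1))) = Add(Rational(425, 294), Mul(-190, Pow(Mul(2, Rational(-1, 5)), -1))) = Add(Rational(425, 294), Mul(-190, Pow(Rational(-2, 5), -1))) = Add(Rational(425, 294), Mul(-190, Rational(-5, 2))) = Add(Rational(425, 294), 475) = Rational(140075, 294)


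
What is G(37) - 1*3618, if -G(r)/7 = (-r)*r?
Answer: 5965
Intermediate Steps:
G(r) = 7*r² (G(r) = -7*(-r)*r = -(-7)*r² = 7*r²)
G(37) - 1*3618 = 7*37² - 1*3618 = 7*1369 - 3618 = 9583 - 3618 = 5965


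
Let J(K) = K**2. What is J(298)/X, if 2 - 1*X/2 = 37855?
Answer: -44402/37853 ≈ -1.1730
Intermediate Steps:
X = -75706 (X = 4 - 2*37855 = 4 - 75710 = -75706)
J(298)/X = 298**2/(-75706) = 88804*(-1/75706) = -44402/37853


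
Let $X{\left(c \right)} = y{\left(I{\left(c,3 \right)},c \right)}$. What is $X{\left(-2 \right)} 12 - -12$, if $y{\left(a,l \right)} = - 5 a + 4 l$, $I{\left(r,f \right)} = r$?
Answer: $36$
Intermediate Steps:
$X{\left(c \right)} = - c$ ($X{\left(c \right)} = - 5 c + 4 c = - c$)
$X{\left(-2 \right)} 12 - -12 = \left(-1\right) \left(-2\right) 12 - -12 = 2 \cdot 12 + 12 = 24 + 12 = 36$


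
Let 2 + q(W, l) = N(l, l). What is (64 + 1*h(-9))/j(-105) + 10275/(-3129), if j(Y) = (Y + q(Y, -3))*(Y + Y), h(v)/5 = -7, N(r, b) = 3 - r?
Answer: -10373429/3160290 ≈ -3.2824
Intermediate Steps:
q(W, l) = 1 - l (q(W, l) = -2 + (3 - l) = 1 - l)
h(v) = -35 (h(v) = 5*(-7) = -35)
j(Y) = 2*Y*(4 + Y) (j(Y) = (Y + (1 - 1*(-3)))*(Y + Y) = (Y + (1 + 3))*(2*Y) = (Y + 4)*(2*Y) = (4 + Y)*(2*Y) = 2*Y*(4 + Y))
(64 + 1*h(-9))/j(-105) + 10275/(-3129) = (64 + 1*(-35))/((2*(-105)*(4 - 105))) + 10275/(-3129) = (64 - 35)/((2*(-105)*(-101))) + 10275*(-1/3129) = 29/21210 - 3425/1043 = -10373429/3160290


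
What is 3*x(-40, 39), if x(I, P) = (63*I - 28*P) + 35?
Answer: -10731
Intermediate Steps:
x(I, P) = 35 - 28*P + 63*I (x(I, P) = (-28*P + 63*I) + 35 = 35 - 28*P + 63*I)
3*x(-40, 39) = 3*(35 - 28*39 + 63*(-40)) = 3*(35 - 1092 - 2520) = 3*(-3577) = -10731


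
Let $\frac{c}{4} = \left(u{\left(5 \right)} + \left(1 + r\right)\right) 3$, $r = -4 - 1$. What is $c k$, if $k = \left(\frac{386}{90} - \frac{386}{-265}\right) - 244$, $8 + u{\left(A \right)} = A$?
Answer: $\frac{15910636}{795} \approx 20013.0$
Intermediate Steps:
$r = -5$
$u{\left(A \right)} = -8 + A$
$k = - \frac{568237}{2385}$ ($k = \left(386 \cdot \frac{1}{90} - - \frac{386}{265}\right) - 244 = \left(\frac{193}{45} + \frac{386}{265}\right) - 244 = \frac{13703}{2385} - 244 = - \frac{568237}{2385} \approx -238.25$)
$c = -84$ ($c = 4 \left(\left(-8 + 5\right) + \left(1 - 5\right)\right) 3 = 4 \left(-3 - 4\right) 3 = 4 \left(\left(-7\right) 3\right) = 4 \left(-21\right) = -84$)
$c k = \left(-84\right) \left(- \frac{568237}{2385}\right) = \frac{15910636}{795}$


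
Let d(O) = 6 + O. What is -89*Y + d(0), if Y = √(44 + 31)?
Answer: 6 - 445*√3 ≈ -764.76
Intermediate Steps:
Y = 5*√3 (Y = √75 = 5*√3 ≈ 8.6602)
-89*Y + d(0) = -445*√3 + (6 + 0) = -445*√3 + 6 = 6 - 445*√3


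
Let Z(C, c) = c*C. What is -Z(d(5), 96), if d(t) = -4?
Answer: 384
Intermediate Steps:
Z(C, c) = C*c
-Z(d(5), 96) = -(-4)*96 = -1*(-384) = 384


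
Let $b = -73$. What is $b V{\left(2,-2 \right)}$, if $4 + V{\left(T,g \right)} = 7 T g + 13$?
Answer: $1387$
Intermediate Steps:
$V{\left(T,g \right)} = 9 + 7 T g$ ($V{\left(T,g \right)} = -4 + \left(7 T g + 13\right) = -4 + \left(13 + 7 T g\right) = 9 + 7 T g$)
$b V{\left(2,-2 \right)} = - 73 \left(9 + 7 \cdot 2 \left(-2\right)\right) = - 73 \left(9 - 28\right) = \left(-73\right) \left(-19\right) = 1387$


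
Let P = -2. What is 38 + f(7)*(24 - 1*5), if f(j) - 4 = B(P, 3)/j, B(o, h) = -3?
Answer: 741/7 ≈ 105.86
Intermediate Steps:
f(j) = 4 - 3/j
38 + f(7)*(24 - 1*5) = 38 + (4 - 3/7)*(24 - 1*5) = 38 + (4 - 3*1/7)*(24 - 5) = 38 + (4 - 3/7)*19 = 38 + (25/7)*19 = 38 + 475/7 = 741/7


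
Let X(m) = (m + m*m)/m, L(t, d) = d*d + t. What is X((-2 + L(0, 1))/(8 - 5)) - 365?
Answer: -1093/3 ≈ -364.33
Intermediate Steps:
L(t, d) = t + d² (L(t, d) = d² + t = t + d²)
X(m) = (m + m²)/m
X((-2 + L(0, 1))/(8 - 5)) - 365 = (1 + (-2 + (0 + 1²))/(8 - 5)) - 365 = (1 + (-2 + (0 + 1))/3) - 365 = (1 + (-2 + 1)*(⅓)) - 365 = (1 - 1*⅓) - 365 = (1 - ⅓) - 365 = ⅔ - 365 = -1093/3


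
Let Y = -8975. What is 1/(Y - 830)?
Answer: -1/9805 ≈ -0.00010199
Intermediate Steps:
1/(Y - 830) = 1/(-8975 - 830) = 1/(-9805) = -1/9805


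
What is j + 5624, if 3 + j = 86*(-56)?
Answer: 805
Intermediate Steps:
j = -4819 (j = -3 + 86*(-56) = -3 - 4816 = -4819)
j + 5624 = -4819 + 5624 = 805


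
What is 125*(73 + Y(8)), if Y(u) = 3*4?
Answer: 10625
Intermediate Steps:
Y(u) = 12
125*(73 + Y(8)) = 125*(73 + 12) = 125*85 = 10625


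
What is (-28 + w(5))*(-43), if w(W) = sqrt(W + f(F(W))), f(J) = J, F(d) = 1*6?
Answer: 1204 - 43*sqrt(11) ≈ 1061.4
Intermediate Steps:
F(d) = 6
w(W) = sqrt(6 + W) (w(W) = sqrt(W + 6) = sqrt(6 + W))
(-28 + w(5))*(-43) = (-28 + sqrt(6 + 5))*(-43) = (-28 + sqrt(11))*(-43) = 1204 - 43*sqrt(11)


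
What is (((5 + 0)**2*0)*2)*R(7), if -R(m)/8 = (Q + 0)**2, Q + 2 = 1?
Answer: 0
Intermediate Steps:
Q = -1 (Q = -2 + 1 = -1)
R(m) = -8 (R(m) = -8*(-1 + 0)**2 = -8*(-1)**2 = -8*1 = -8)
(((5 + 0)**2*0)*2)*R(7) = (((5 + 0)**2*0)*2)*(-8) = ((5**2*0)*2)*(-8) = ((25*0)*2)*(-8) = (0*2)*(-8) = 0*(-8) = 0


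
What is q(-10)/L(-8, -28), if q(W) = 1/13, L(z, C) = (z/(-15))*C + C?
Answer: -15/8372 ≈ -0.0017917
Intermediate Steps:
L(z, C) = C - C*z/15 (L(z, C) = (-z/15)*C + C = -C*z/15 + C = C - C*z/15)
q(W) = 1/13
q(-10)/L(-8, -28) = 1/(13*(((1/15)*(-28)*(15 - 1*(-8))))) = 1/(13*(((1/15)*(-28)*(15 + 8)))) = 1/(13*(((1/15)*(-28)*23))) = 1/(13*(-644/15)) = (1/13)*(-15/644) = -15/8372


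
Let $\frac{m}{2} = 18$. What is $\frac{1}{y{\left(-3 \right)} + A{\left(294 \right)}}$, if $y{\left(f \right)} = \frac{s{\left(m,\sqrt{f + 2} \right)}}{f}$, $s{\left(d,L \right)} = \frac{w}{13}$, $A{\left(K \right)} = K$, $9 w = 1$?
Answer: $\frac{351}{103193} \approx 0.0034014$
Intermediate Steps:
$w = \frac{1}{9}$ ($w = \frac{1}{9} \cdot 1 = \frac{1}{9} \approx 0.11111$)
$m = 36$ ($m = 2 \cdot 18 = 36$)
$s{\left(d,L \right)} = \frac{1}{117}$ ($s{\left(d,L \right)} = \frac{1}{9 \cdot 13} = \frac{1}{9} \cdot \frac{1}{13} = \frac{1}{117}$)
$y{\left(f \right)} = \frac{1}{117 f}$
$\frac{1}{y{\left(-3 \right)} + A{\left(294 \right)}} = \frac{1}{\frac{1}{117 \left(-3\right)} + 294} = \frac{1}{\frac{1}{117} \left(- \frac{1}{3}\right) + 294} = \frac{1}{- \frac{1}{351} + 294} = \frac{1}{\frac{103193}{351}} = \frac{351}{103193}$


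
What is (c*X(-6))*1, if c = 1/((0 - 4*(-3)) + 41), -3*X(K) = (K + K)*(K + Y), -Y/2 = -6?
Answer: 24/53 ≈ 0.45283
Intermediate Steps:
Y = 12 (Y = -2*(-6) = 12)
X(K) = -2*K*(12 + K)/3 (X(K) = -(K + K)*(K + 12)/3 = -2*K*(12 + K)/3)
c = 1/53 (c = 1/((0 + 12) + 41) = 1/(12 + 41) = 1/53 ≈ 0.018868)
(c*X(-6))*1 = ((-⅔*(-6)*(12 - 6))/53)*1 = ((-⅔*(-6)*6)/53)*1 = ((1/53)*24)*1 = (24/53)*1 = 24/53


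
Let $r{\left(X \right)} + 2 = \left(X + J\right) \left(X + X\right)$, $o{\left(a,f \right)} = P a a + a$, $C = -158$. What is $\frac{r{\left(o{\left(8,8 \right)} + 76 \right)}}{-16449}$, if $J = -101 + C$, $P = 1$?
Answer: $\frac{32858}{16449} \approx 1.9976$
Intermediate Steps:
$o{\left(a,f \right)} = a + a^{2}$ ($o{\left(a,f \right)} = 1 a a + a = a a + a = a^{2} + a = a + a^{2}$)
$J = -259$ ($J = -101 - 158 = -259$)
$r{\left(X \right)} = -2 + 2 X \left(-259 + X\right)$ ($r{\left(X \right)} = -2 + \left(X - 259\right) \left(X + X\right) = -2 + \left(-259 + X\right) 2 X = -2 + 2 X \left(-259 + X\right)$)
$\frac{r{\left(o{\left(8,8 \right)} + 76 \right)}}{-16449} = \frac{-2 - 518 \left(8 \left(1 + 8\right) + 76\right) + 2 \left(8 \left(1 + 8\right) + 76\right)^{2}}{-16449} = \left(-2 - 518 \left(8 \cdot 9 + 76\right) + 2 \left(8 \cdot 9 + 76\right)^{2}\right) \left(- \frac{1}{16449}\right) = \left(-2 - 518 \left(72 + 76\right) + 2 \left(72 + 76\right)^{2}\right) \left(- \frac{1}{16449}\right) = \left(-2 - 76664 + 2 \cdot 148^{2}\right) \left(- \frac{1}{16449}\right) = \left(-2 - 76664 + 2 \cdot 21904\right) \left(- \frac{1}{16449}\right) = \left(-2 - 76664 + 43808\right) \left(- \frac{1}{16449}\right) = \left(-32858\right) \left(- \frac{1}{16449}\right) = \frac{32858}{16449}$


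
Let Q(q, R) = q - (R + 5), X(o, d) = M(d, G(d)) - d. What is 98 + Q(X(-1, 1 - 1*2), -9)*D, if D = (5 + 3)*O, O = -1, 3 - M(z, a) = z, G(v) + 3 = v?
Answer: 26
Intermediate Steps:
G(v) = -3 + v
M(z, a) = 3 - z
X(o, d) = 3 - 2*d (X(o, d) = (3 - d) - d = 3 - 2*d)
Q(q, R) = -5 + q - R (Q(q, R) = q - (5 + R) = q + (-5 - R) = -5 + q - R)
D = -8 (D = (5 + 3)*(-1) = 8*(-1) = -8)
98 + Q(X(-1, 1 - 1*2), -9)*D = 98 + (-5 + (3 - 2*(1 - 1*2)) - 1*(-9))*(-8) = 98 + (-5 + (3 - 2*(1 - 2)) + 9)*(-8) = 98 + (-5 + (3 - 2*(-1)) + 9)*(-8) = 98 + (-5 + (3 + 2) + 9)*(-8) = 98 + (-5 + 5 + 9)*(-8) = 98 + 9*(-8) = 98 - 72 = 26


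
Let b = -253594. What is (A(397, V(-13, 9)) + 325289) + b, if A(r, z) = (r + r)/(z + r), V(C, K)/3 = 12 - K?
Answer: 14554482/203 ≈ 71697.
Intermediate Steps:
V(C, K) = 36 - 3*K (V(C, K) = 3*(12 - K) = 36 - 3*K)
A(r, z) = 2*r/(r + z) (A(r, z) = (2*r)/(r + z) = 2*r/(r + z))
(A(397, V(-13, 9)) + 325289) + b = (2*397/(397 + (36 - 3*9)) + 325289) - 253594 = (2*397/(397 + (36 - 27)) + 325289) - 253594 = (2*397/(397 + 9) + 325289) - 253594 = (2*397/406 + 325289) - 253594 = (2*397*(1/406) + 325289) - 253594 = (397/203 + 325289) - 253594 = 66034064/203 - 253594 = 14554482/203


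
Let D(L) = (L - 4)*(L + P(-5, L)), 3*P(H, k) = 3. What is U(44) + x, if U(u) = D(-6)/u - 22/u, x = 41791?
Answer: 459708/11 ≈ 41792.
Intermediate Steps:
P(H, k) = 1 (P(H, k) = (⅓)*3 = 1)
D(L) = (1 + L)*(-4 + L) (D(L) = (L - 4)*(L + 1) = (-4 + L)*(1 + L) = (1 + L)*(-4 + L))
U(u) = 28/u (U(u) = (-4 + (-6)² - 3*(-6))/u - 22/u = (-4 + 36 + 18)/u - 22/u = 50/u - 22/u = 28/u)
U(44) + x = 28/44 + 41791 = 28*(1/44) + 41791 = 7/11 + 41791 = 459708/11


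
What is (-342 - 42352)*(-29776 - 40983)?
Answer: 3020984746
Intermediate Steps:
(-342 - 42352)*(-29776 - 40983) = -42694*(-70759) = 3020984746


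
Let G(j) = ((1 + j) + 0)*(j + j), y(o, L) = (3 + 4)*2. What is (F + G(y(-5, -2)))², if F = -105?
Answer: 99225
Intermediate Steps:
y(o, L) = 14 (y(o, L) = 7*2 = 14)
G(j) = 2*j*(1 + j) (G(j) = (1 + j)*(2*j) = 2*j*(1 + j))
(F + G(y(-5, -2)))² = (-105 + 2*14*(1 + 14))² = (-105 + 2*14*15)² = (-105 + 420)² = 315² = 99225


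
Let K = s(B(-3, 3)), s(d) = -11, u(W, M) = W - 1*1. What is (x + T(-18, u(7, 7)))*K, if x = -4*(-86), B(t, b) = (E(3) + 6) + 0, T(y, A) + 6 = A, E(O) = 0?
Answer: -3784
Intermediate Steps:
u(W, M) = -1 + W (u(W, M) = W - 1 = -1 + W)
T(y, A) = -6 + A
B(t, b) = 6 (B(t, b) = (0 + 6) + 0 = 6 + 0 = 6)
x = 344
K = -11
(x + T(-18, u(7, 7)))*K = (344 + (-6 + (-1 + 7)))*(-11) = (344 + (-6 + 6))*(-11) = (344 + 0)*(-11) = 344*(-11) = -3784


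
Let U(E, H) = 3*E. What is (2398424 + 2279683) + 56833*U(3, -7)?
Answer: 5189604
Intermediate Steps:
(2398424 + 2279683) + 56833*U(3, -7) = (2398424 + 2279683) + 56833*(3*3) = 4678107 + 56833*9 = 4678107 + 511497 = 5189604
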